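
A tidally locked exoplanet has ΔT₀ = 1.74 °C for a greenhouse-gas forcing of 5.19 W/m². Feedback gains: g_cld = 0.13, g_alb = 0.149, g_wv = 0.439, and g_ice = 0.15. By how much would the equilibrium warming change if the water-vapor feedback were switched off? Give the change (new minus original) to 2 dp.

-10.13 °C

Original: g = 0.868, ΔT = 1.74/(1−0.868) = 13.1818 °C.
Without water-vapor: g' = 0.429, ΔT' = 1.74/(1−0.429) = 3.0473 °C.
Change = 3.0473 − 13.1818 = -10.13 °C.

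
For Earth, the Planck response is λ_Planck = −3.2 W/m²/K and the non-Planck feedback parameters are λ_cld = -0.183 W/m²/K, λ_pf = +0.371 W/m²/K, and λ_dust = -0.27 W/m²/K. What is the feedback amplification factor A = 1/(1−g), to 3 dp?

0.975

Convert to gains: g_cld = -0.183/3.2 = -0.05719; g_pf = 0.371/3.2 = 0.1159; g_dust = -0.27/3.2 = -0.08438.
Total gain g = -0.02567.
A = 1/(1 + 0.02567) = 0.975.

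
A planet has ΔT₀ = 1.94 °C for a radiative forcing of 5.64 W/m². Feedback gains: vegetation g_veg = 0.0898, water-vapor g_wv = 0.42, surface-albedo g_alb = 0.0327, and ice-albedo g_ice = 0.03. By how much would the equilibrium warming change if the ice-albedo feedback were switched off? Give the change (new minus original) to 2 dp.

Original: g = 0.5725, ΔT = 1.94/(1−0.5725) = 4.5380 °C.
Without ice-albedo: g' = 0.5425, ΔT' = 1.94/(1−0.5425) = 4.2404 °C.
Change = 4.2404 − 4.5380 = -0.30 °C.

-0.30 °C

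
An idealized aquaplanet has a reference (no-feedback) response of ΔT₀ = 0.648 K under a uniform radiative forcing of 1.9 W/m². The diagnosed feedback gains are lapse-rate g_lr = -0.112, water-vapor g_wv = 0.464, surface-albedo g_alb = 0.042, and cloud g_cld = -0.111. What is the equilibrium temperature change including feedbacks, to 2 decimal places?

0.90 K

Total gain g = -0.112 + 0.464 + 0.042 − 0.111 = 0.283.
Amplification A = 1/(1 − 0.283) = 1.395.
ΔT = 0.648 × 1.395 = 0.90 K.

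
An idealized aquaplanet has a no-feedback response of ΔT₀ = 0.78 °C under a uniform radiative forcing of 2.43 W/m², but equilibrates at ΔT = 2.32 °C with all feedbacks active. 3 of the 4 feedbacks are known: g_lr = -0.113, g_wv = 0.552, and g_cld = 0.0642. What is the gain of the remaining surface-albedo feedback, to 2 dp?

0.16

Amplification A = ΔT/ΔT₀ = 2.32/0.78 = 2.974.
Total gain g = 1 − 1/A = 1 − 1/2.974 = 0.6638.
Known gains sum to -0.113 + 0.552 + 0.0642 = 0.5032.
g_alb = 0.6638 − 0.5032 = 0.16.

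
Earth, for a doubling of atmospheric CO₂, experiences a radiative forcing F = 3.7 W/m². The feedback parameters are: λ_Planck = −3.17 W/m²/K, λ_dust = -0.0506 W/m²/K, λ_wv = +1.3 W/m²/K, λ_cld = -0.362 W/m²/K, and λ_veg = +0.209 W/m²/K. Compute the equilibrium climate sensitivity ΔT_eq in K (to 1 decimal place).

Net feedback parameter λ = (−3.17) + (-0.0506) + (+1.3) + (-0.362) + (+0.209) = -2.0736 W/m²/K.
ΔT = −F/λ = −3.7/(-2.0736) = 1.8 K.

1.8 K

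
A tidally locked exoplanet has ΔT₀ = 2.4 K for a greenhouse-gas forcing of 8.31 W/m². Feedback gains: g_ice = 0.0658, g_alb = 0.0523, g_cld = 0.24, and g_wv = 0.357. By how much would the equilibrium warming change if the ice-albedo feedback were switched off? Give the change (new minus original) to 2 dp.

Original: g = 0.7151, ΔT = 2.4/(1−0.7151) = 8.4240 K.
Without ice-albedo: g' = 0.6493, ΔT' = 2.4/(1−0.6493) = 6.8435 K.
Change = 6.8435 − 8.4240 = -1.58 K.

-1.58 K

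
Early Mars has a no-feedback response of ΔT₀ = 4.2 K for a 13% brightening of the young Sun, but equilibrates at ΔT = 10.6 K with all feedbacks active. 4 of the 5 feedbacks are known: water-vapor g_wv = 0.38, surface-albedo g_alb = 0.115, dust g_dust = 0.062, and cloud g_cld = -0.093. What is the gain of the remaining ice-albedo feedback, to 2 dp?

0.14

Amplification A = ΔT/ΔT₀ = 10.6/4.2 = 2.524.
Total gain g = 1 − 1/A = 1 − 1/2.524 = 0.6038.
Known gains sum to 0.38 + 0.115 + 0.062 − 0.093 = 0.464.
g_ice = 0.6038 − 0.464 = 0.14.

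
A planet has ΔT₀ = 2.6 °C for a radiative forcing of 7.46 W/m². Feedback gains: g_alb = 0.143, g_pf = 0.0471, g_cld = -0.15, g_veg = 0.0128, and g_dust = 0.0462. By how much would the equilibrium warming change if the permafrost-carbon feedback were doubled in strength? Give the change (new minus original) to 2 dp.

0.16 °C

Original: g = 0.0991, ΔT = 2.6/(1−0.0991) = 2.8860 °C.
With doubled permafrost-carbon: g' = 0.1462, ΔT' = 2.6/(1−0.1462) = 3.0452 °C.
Change = 3.0452 − 2.8860 = 0.16 °C.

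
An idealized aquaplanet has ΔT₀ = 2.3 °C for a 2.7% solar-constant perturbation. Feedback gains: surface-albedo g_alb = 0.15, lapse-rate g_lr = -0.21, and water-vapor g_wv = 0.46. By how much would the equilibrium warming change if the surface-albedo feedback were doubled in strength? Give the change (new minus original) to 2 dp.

1.28 °C

Original: g = 0.4, ΔT = 2.3/(1−0.4) = 3.8333 °C.
With doubled surface-albedo: g' = 0.55, ΔT' = 2.3/(1−0.55) = 5.1111 °C.
Change = 5.1111 − 3.8333 = 1.28 °C.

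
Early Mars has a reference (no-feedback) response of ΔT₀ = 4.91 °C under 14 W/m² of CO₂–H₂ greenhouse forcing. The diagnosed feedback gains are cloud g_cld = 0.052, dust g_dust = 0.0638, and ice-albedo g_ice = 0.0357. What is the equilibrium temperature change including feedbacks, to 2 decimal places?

5.79 °C

Total gain g = 0.052 + 0.0638 + 0.0357 = 0.1515.
Amplification A = 1/(1 − 0.1515) = 1.179.
ΔT = 4.91 × 1.179 = 5.79 °C.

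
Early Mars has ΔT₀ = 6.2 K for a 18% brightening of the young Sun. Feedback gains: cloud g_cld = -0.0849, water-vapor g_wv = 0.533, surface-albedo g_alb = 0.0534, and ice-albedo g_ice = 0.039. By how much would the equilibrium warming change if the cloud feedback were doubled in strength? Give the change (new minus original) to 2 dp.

Original: g = 0.5405, ΔT = 6.2/(1−0.5405) = 13.4929 K.
With doubled cloud: g' = 0.4556, ΔT' = 6.2/(1−0.4556) = 11.3887 K.
Change = 11.3887 − 13.4929 = -2.10 K.

-2.10 K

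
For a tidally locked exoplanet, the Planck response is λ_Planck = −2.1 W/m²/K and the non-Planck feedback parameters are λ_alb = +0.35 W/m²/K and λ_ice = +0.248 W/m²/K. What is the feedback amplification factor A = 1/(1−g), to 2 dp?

1.40

Convert to gains: g_alb = 0.35/2.1 = 0.1667; g_ice = 0.248/2.1 = 0.1181.
Total gain g = 0.2848.
A = 1/(1 − 0.2848) = 1.40.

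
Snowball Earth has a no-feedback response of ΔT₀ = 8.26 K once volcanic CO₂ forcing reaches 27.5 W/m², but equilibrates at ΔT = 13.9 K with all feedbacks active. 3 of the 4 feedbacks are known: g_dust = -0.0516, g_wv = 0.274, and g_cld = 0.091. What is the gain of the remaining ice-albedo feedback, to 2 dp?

Amplification A = ΔT/ΔT₀ = 13.9/8.26 = 1.683.
Total gain g = 1 − 1/A = 1 − 1/1.683 = 0.4058.
Known gains sum to -0.0516 + 0.274 + 0.091 = 0.3134.
g_ice = 0.4058 − 0.3134 = 0.09.

0.09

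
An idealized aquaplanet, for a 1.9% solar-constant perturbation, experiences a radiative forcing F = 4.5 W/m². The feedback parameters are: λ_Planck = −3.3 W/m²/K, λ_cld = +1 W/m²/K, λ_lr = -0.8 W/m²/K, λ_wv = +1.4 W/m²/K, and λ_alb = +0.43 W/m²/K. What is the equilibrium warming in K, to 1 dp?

3.5 K

Net feedback parameter λ = (−3.3) + (+1) + (-0.8) + (+1.4) + (+0.43) = -1.27 W/m²/K.
ΔT = −F/λ = −4.5/(-1.27) = 3.5 K.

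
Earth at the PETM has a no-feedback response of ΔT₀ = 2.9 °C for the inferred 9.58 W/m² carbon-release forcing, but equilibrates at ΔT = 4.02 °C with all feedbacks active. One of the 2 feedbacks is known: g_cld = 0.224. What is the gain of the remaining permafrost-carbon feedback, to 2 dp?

Amplification A = ΔT/ΔT₀ = 4.02/2.9 = 1.386.
Total gain g = 1 − 1/A = 1 − 1/1.386 = 0.2785.
The known gain is 0.224.
g_pf = 0.2785 − 0.224 = 0.05.

0.05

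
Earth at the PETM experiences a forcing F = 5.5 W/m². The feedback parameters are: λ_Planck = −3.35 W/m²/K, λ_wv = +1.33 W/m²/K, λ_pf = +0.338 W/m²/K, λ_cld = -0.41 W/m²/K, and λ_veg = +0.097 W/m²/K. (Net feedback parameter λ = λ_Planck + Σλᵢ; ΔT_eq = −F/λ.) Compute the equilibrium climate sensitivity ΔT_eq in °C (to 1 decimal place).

2.8 °C

Net feedback parameter λ = (−3.35) + (+1.33) + (+0.338) + (-0.41) + (+0.097) = -1.995 W/m²/K.
ΔT = −F/λ = −5.5/(-1.995) = 2.8 °C.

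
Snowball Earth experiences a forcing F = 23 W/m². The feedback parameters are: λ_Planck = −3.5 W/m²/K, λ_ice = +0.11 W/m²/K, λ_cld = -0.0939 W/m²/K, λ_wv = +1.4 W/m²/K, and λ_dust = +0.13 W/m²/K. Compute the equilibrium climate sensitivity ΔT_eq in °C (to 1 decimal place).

11.8 °C

Net feedback parameter λ = (−3.5) + (+0.11) + (-0.0939) + (+1.4) + (+0.13) = -1.9539 W/m²/K.
ΔT = −F/λ = −23/(-1.9539) = 11.8 °C.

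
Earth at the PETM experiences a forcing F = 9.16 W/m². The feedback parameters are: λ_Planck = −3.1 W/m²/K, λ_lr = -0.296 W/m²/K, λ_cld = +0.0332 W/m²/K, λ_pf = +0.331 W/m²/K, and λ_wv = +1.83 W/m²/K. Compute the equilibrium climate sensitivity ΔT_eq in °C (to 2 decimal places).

7.62 °C

Net feedback parameter λ = (−3.1) + (-0.296) + (+0.0332) + (+0.331) + (+1.83) = -1.2018 W/m²/K.
ΔT = −F/λ = −9.16/(-1.2018) = 7.62 °C.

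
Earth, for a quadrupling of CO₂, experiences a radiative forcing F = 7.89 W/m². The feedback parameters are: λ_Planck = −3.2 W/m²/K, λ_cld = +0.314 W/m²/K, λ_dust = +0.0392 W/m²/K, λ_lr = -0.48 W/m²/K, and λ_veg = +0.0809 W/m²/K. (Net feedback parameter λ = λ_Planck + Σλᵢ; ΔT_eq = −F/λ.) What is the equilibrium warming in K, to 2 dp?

Net feedback parameter λ = (−3.2) + (+0.314) + (+0.0392) + (-0.48) + (+0.0809) = -3.2459 W/m²/K.
ΔT = −F/λ = −7.89/(-3.2459) = 2.43 K.

2.43 K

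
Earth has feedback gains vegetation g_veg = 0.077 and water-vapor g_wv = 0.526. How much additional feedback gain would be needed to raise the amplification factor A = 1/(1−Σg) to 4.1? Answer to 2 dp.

0.15

Current total gain = 0.603.
Target gain for A = 4.1: g* = 1 − 1/4.1 = 0.7561.
Additional gain needed = 0.7561 − 0.603 = 0.15.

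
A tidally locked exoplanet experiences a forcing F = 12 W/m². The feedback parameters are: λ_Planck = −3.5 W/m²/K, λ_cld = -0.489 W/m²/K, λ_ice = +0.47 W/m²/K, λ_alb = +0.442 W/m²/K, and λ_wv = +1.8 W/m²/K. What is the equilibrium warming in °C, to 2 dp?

Net feedback parameter λ = (−3.5) + (-0.489) + (+0.47) + (+0.442) + (+1.8) = -1.277 W/m²/K.
ΔT = −F/λ = −12/(-1.277) = 9.40 °C.

9.40 °C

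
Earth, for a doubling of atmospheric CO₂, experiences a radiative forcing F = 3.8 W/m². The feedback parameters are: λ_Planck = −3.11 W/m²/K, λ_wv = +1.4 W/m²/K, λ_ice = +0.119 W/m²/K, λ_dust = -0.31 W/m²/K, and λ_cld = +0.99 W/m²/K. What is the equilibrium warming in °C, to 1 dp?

Net feedback parameter λ = (−3.11) + (+1.4) + (+0.119) + (-0.31) + (+0.99) = -0.911 W/m²/K.
ΔT = −F/λ = −3.8/(-0.911) = 4.2 °C.

4.2 °C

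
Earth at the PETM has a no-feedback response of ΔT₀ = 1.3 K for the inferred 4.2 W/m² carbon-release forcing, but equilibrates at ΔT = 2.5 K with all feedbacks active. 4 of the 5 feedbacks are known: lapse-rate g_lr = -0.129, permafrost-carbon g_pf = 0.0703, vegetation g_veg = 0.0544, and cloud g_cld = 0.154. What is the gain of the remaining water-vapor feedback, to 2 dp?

0.33

Amplification A = ΔT/ΔT₀ = 2.5/1.3 = 1.923.
Total gain g = 1 − 1/A = 1 − 1/1.923 = 0.48.
Known gains sum to -0.129 + 0.0703 + 0.0544 + 0.154 = 0.1497.
g_wv = 0.48 − 0.1497 = 0.33.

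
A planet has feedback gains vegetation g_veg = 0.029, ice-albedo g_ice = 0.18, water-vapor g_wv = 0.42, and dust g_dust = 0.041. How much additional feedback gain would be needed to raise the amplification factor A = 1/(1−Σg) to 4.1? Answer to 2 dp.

Current total gain = 0.67.
Target gain for A = 4.1: g* = 1 − 1/4.1 = 0.7561.
Additional gain needed = 0.7561 − 0.67 = 0.09.

0.09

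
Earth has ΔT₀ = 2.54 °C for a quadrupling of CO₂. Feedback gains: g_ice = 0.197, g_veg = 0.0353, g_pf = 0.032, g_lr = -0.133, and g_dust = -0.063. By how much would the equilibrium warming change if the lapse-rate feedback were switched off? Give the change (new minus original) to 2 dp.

0.45 °C

Original: g = 0.0683, ΔT = 2.54/(1−0.0683) = 2.7262 °C.
Without lapse-rate: g' = 0.2013, ΔT' = 2.54/(1−0.2013) = 3.1802 °C.
Change = 3.1802 − 2.7262 = 0.45 °C.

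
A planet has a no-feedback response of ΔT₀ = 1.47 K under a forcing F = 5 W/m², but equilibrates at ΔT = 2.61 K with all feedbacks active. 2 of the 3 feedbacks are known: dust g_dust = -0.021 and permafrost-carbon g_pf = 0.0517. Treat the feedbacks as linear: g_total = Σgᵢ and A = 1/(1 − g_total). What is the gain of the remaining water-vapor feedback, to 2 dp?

0.41

Amplification A = ΔT/ΔT₀ = 2.61/1.47 = 1.776.
Total gain g = 1 − 1/A = 1 − 1/1.776 = 0.4369.
Known gains sum to -0.021 + 0.0517 = 0.0307.
g_wv = 0.4369 − 0.0307 = 0.41.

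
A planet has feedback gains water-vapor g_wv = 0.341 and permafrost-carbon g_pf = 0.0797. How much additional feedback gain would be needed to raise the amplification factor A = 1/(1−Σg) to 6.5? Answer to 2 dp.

0.43

Current total gain = 0.4207.
Target gain for A = 6.5: g* = 1 − 1/6.5 = 0.8462.
Additional gain needed = 0.8462 − 0.4207 = 0.43.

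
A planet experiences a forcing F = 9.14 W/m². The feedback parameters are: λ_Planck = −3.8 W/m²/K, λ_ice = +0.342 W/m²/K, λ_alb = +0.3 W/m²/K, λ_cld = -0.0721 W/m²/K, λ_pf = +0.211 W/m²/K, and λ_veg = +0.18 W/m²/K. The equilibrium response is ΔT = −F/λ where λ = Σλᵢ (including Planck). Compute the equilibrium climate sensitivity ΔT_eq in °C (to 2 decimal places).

Net feedback parameter λ = (−3.8) + (+0.342) + (+0.3) + (-0.0721) + (+0.211) + (+0.18) = -2.8391 W/m²/K.
ΔT = −F/λ = −9.14/(-2.8391) = 3.22 °C.

3.22 °C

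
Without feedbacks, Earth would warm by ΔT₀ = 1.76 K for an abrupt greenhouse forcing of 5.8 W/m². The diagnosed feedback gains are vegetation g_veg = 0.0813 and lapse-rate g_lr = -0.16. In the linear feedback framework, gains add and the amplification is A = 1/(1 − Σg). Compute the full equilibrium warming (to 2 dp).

Total gain g = 0.0813 − 0.16 = -0.0787.
Amplification A = 1/(1 + 0.0787) = 0.927.
ΔT = 1.76 × 0.927 = 1.63 K.

1.63 K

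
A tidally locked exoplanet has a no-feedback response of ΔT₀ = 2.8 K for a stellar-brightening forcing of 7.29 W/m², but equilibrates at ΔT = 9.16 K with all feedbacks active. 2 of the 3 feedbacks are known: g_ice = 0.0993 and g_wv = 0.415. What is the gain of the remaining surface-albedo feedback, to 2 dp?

Amplification A = ΔT/ΔT₀ = 9.16/2.8 = 3.271.
Total gain g = 1 − 1/A = 1 − 1/3.271 = 0.6943.
Known gains sum to 0.0993 + 0.415 = 0.5143.
g_alb = 0.6943 − 0.5143 = 0.18.

0.18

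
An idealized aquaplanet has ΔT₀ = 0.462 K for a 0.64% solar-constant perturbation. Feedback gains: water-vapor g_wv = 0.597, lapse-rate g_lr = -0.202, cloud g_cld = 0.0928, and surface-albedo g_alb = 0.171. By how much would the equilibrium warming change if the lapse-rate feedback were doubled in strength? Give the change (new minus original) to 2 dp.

-0.50 K

Original: g = 0.6588, ΔT = 0.462/(1−0.6588) = 1.3540 K.
With doubled lapse-rate: g' = 0.4568, ΔT' = 0.462/(1−0.4568) = 0.8505 K.
Change = 0.8505 − 1.3540 = -0.50 K.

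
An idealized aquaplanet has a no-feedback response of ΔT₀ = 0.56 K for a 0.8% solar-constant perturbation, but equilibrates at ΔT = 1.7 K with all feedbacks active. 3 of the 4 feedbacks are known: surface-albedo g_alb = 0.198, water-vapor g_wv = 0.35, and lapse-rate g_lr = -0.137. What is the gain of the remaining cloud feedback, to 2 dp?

0.26

Amplification A = ΔT/ΔT₀ = 1.7/0.56 = 3.036.
Total gain g = 1 − 1/A = 1 − 1/3.036 = 0.6706.
Known gains sum to 0.198 + 0.35 − 0.137 = 0.411.
g_cld = 0.6706 − 0.411 = 0.26.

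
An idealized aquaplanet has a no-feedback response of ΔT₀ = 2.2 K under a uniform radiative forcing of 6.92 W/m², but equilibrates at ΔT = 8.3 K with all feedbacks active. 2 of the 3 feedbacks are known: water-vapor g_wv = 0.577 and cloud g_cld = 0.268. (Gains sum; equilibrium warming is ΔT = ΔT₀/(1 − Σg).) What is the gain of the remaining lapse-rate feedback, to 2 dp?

-0.11

Amplification A = ΔT/ΔT₀ = 8.3/2.2 = 3.773.
Total gain g = 1 − 1/A = 1 − 1/3.773 = 0.735.
Known gains sum to 0.577 + 0.268 = 0.845.
g_lr = 0.735 − 0.845 = -0.11.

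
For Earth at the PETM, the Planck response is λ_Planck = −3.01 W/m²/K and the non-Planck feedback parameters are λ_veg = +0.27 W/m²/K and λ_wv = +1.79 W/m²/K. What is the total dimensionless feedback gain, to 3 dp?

Convert to gains: g_veg = 0.27/3.01 = 0.0897; g_wv = 1.79/3.01 = 0.5947.
Total gain g = 0.6844.

0.684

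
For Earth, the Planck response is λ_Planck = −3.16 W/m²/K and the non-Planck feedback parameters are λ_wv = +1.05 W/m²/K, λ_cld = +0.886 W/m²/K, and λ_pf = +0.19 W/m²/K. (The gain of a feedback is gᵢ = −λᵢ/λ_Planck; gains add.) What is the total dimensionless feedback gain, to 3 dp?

0.673

Convert to gains: g_wv = 1.05/3.16 = 0.3323; g_cld = 0.886/3.16 = 0.2804; g_pf = 0.19/3.16 = 0.06013.
Total gain g = 0.67283.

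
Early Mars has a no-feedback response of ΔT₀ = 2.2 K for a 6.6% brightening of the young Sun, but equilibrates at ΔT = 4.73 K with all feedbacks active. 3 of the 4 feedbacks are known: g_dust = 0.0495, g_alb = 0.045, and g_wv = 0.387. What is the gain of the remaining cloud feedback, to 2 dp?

0.05

Amplification A = ΔT/ΔT₀ = 4.73/2.2 = 2.15.
Total gain g = 1 − 1/A = 1 − 1/2.15 = 0.5349.
Known gains sum to 0.0495 + 0.045 + 0.387 = 0.4815.
g_cld = 0.5349 − 0.4815 = 0.05.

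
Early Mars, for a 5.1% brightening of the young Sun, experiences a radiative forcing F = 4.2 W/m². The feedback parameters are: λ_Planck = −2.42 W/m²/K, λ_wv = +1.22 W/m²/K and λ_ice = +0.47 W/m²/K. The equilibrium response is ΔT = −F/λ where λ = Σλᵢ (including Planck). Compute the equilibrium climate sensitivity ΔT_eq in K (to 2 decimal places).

5.75 K

Net feedback parameter λ = (−2.42) + (+1.22) + (+0.47) = -0.73 W/m²/K.
ΔT = −F/λ = −4.2/(-0.73) = 5.75 K.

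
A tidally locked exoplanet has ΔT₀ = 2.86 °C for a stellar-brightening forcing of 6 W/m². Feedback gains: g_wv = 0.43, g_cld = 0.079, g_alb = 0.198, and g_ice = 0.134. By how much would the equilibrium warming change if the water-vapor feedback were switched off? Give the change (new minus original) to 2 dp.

Original: g = 0.841, ΔT = 2.86/(1−0.841) = 17.9874 °C.
Without water-vapor: g' = 0.411, ΔT' = 2.86/(1−0.411) = 4.8557 °C.
Change = 4.8557 − 17.9874 = -13.13 °C.

-13.13 °C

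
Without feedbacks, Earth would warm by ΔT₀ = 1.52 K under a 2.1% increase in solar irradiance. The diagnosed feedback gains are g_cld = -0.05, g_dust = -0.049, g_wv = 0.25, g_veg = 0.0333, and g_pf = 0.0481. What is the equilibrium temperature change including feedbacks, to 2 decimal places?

Total gain g = -0.05 − 0.049 + 0.25 + 0.0333 + 0.0481 = 0.2324.
Amplification A = 1/(1 − 0.2324) = 1.303.
ΔT = 1.52 × 1.303 = 1.98 K.

1.98 K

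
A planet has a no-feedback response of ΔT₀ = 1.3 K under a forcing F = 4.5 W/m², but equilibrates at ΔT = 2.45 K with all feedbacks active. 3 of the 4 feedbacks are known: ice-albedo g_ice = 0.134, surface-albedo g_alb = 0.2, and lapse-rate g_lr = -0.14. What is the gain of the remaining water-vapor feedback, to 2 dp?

0.28

Amplification A = ΔT/ΔT₀ = 2.45/1.3 = 1.885.
Total gain g = 1 − 1/A = 1 − 1/1.885 = 0.4695.
Known gains sum to 0.134 + 0.2 − 0.14 = 0.194.
g_wv = 0.4695 − 0.194 = 0.28.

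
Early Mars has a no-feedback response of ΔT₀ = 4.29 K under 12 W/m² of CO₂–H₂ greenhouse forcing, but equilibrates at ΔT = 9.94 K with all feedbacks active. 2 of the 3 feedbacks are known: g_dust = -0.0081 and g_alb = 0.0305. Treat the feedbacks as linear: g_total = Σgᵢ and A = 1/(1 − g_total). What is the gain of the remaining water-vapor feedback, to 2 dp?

Amplification A = ΔT/ΔT₀ = 9.94/4.29 = 2.317.
Total gain g = 1 − 1/A = 1 − 1/2.317 = 0.5684.
Known gains sum to -0.0081 + 0.0305 = 0.0224.
g_wv = 0.5684 − 0.0224 = 0.55.

0.55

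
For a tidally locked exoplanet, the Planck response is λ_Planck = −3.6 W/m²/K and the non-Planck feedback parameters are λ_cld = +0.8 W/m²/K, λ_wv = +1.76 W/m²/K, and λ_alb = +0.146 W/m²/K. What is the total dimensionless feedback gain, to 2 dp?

Convert to gains: g_cld = 0.8/3.6 = 0.2222; g_wv = 1.76/3.6 = 0.4889; g_alb = 0.146/3.6 = 0.04056.
Total gain g = 0.75166.

0.75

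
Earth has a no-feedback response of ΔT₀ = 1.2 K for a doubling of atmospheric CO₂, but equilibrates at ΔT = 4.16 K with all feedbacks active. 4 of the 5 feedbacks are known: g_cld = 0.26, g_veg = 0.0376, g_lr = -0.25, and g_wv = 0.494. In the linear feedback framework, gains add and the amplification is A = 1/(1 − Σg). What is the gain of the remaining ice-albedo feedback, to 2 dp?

Amplification A = ΔT/ΔT₀ = 4.16/1.2 = 3.467.
Total gain g = 1 − 1/A = 1 − 1/3.467 = 0.7116.
Known gains sum to 0.26 + 0.0376 − 0.25 + 0.494 = 0.5416.
g_ice = 0.7116 − 0.5416 = 0.17.

0.17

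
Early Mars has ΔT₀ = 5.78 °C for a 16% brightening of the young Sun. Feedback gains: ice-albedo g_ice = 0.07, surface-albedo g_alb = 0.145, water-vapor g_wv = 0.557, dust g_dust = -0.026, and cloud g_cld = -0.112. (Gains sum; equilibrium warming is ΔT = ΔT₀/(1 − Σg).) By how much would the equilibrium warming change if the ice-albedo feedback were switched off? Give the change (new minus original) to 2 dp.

-2.54 °C

Original: g = 0.634, ΔT = 5.78/(1−0.634) = 15.7923 °C.
Without ice-albedo: g' = 0.564, ΔT' = 5.78/(1−0.564) = 13.2569 °C.
Change = 13.2569 − 15.7923 = -2.54 °C.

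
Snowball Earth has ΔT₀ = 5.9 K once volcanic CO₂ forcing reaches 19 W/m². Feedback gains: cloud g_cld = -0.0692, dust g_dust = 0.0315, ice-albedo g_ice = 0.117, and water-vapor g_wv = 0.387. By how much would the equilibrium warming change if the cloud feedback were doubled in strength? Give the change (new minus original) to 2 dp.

-1.27 K

Original: g = 0.4663, ΔT = 5.9/(1−0.4663) = 11.0549 K.
With doubled cloud: g' = 0.3971, ΔT' = 5.9/(1−0.3971) = 9.7860 K.
Change = 9.7860 − 11.0549 = -1.27 K.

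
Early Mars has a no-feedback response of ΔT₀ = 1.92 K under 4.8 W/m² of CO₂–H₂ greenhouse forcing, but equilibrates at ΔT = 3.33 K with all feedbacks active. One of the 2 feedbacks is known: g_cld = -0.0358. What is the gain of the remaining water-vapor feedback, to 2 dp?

0.46

Amplification A = ΔT/ΔT₀ = 3.33/1.92 = 1.734.
Total gain g = 1 − 1/A = 1 − 1/1.734 = 0.4233.
The known gain is -0.0358.
g_wv = 0.4233 + 0.0358 = 0.46.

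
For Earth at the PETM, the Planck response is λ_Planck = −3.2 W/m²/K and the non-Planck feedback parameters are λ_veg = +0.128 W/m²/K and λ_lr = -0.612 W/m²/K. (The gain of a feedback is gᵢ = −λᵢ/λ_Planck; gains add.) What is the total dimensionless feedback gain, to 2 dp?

Convert to gains: g_veg = 0.128/3.2 = 0.04; g_lr = -0.612/3.2 = -0.1912.
Total gain g = -0.1512.

-0.15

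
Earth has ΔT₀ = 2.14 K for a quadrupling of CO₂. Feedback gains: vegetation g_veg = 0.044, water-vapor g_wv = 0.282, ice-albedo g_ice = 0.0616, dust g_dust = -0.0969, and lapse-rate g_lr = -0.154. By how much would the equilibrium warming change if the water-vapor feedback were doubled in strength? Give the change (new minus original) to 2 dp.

1.20 K

Original: g = 0.1367, ΔT = 2.14/(1−0.1367) = 2.4789 K.
With doubled water-vapor: g' = 0.4187, ΔT' = 2.14/(1−0.4187) = 3.6814 K.
Change = 3.6814 − 2.4789 = 1.20 K.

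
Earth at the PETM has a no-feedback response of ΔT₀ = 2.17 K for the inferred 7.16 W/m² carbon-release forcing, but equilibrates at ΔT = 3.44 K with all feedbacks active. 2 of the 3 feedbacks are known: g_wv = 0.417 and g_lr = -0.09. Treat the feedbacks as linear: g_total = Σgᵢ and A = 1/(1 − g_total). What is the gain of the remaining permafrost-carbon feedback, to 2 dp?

Amplification A = ΔT/ΔT₀ = 3.44/2.17 = 1.585.
Total gain g = 1 − 1/A = 1 − 1/1.585 = 0.3691.
Known gains sum to 0.417 − 0.09 = 0.327.
g_pf = 0.3691 − 0.327 = 0.04.

0.04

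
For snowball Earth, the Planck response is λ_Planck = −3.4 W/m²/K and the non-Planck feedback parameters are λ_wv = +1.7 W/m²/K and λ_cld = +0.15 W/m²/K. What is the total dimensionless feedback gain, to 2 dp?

0.54

Convert to gains: g_wv = 1.7/3.4 = 0.5; g_cld = 0.15/3.4 = 0.04412.
Total gain g = 0.54412.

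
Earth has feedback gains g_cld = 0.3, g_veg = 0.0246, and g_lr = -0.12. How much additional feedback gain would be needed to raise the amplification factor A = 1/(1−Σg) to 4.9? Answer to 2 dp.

0.59

Current total gain = 0.2046.
Target gain for A = 4.9: g* = 1 − 1/4.9 = 0.7959.
Additional gain needed = 0.7959 − 0.2046 = 0.59.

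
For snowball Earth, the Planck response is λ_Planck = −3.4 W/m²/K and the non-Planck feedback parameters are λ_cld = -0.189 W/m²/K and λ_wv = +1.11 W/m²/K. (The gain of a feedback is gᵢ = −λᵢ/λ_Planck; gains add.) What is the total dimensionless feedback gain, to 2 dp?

Convert to gains: g_cld = -0.189/3.4 = -0.05559; g_wv = 1.11/3.4 = 0.3265.
Total gain g = 0.27091.

0.27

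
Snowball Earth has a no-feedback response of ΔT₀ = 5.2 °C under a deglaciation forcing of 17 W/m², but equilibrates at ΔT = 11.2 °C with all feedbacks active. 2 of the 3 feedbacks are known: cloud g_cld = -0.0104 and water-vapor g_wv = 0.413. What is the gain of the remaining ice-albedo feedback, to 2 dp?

0.13

Amplification A = ΔT/ΔT₀ = 11.2/5.2 = 2.154.
Total gain g = 1 − 1/A = 1 − 1/2.154 = 0.5357.
Known gains sum to -0.0104 + 0.413 = 0.4026.
g_ice = 0.5357 − 0.4026 = 0.13.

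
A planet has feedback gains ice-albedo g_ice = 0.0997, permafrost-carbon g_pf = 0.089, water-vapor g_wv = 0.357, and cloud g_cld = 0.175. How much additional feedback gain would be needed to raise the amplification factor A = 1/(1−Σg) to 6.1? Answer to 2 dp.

0.12

Current total gain = 0.7207.
Target gain for A = 6.1: g* = 1 − 1/6.1 = 0.8361.
Additional gain needed = 0.8361 − 0.7207 = 0.12.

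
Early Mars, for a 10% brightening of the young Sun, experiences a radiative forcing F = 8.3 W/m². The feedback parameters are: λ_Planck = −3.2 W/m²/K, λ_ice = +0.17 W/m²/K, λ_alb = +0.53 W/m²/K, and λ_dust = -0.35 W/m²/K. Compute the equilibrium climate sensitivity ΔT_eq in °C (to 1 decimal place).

Net feedback parameter λ = (−3.2) + (+0.17) + (+0.53) + (-0.35) = -2.85 W/m²/K.
ΔT = −F/λ = −8.3/(-2.85) = 2.9 °C.

2.9 °C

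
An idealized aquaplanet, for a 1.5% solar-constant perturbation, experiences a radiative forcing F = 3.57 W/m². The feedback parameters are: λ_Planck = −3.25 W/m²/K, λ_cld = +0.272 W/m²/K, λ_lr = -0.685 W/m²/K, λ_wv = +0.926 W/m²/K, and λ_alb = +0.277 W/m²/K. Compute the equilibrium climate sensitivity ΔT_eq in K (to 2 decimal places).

Net feedback parameter λ = (−3.25) + (+0.272) + (-0.685) + (+0.926) + (+0.277) = -2.46 W/m²/K.
ΔT = −F/λ = −3.57/(-2.46) = 1.45 K.

1.45 K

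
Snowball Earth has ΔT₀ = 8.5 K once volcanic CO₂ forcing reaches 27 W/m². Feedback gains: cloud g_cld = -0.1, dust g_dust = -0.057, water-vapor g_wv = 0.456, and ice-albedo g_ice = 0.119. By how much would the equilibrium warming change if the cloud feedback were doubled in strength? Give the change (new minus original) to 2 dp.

Original: g = 0.418, ΔT = 8.5/(1−0.418) = 14.6048 K.
With doubled cloud: g' = 0.318, ΔT' = 8.5/(1−0.318) = 12.4633 K.
Change = 12.4633 − 14.6048 = -2.14 K.

-2.14 K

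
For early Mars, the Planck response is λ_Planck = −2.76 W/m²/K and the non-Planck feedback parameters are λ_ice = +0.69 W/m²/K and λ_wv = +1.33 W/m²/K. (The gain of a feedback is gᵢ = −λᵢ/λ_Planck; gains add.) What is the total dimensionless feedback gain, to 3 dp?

0.732

Convert to gains: g_ice = 0.69/2.76 = 0.25; g_wv = 1.33/2.76 = 0.4819.
Total gain g = 0.7319.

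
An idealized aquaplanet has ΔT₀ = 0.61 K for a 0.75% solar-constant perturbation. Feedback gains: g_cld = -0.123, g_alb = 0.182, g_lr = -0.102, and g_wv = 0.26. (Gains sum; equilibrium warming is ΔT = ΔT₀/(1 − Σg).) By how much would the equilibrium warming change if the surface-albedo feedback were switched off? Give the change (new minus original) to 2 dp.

-0.15 K

Original: g = 0.217, ΔT = 0.61/(1−0.217) = 0.7791 K.
Without surface-albedo: g' = 0.035, ΔT' = 0.61/(1−0.035) = 0.6321 K.
Change = 0.6321 − 0.7791 = -0.15 K.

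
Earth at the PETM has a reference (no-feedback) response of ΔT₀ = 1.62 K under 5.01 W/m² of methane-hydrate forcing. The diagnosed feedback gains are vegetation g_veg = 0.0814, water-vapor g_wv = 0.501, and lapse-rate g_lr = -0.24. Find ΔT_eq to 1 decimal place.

2.5 K

Total gain g = 0.0814 + 0.501 − 0.24 = 0.3424.
Amplification A = 1/(1 − 0.3424) = 1.521.
ΔT = 1.62 × 1.521 = 2.5 K.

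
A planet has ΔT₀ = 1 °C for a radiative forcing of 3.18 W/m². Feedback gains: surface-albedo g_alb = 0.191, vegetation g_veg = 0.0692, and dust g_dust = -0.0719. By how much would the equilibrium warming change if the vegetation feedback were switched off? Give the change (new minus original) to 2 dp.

-0.10 °C

Original: g = 0.1883, ΔT = 1/(1−0.1883) = 1.2320 °C.
Without vegetation: g' = 0.1191, ΔT' = 1/(1−0.1191) = 1.1352 °C.
Change = 1.1352 − 1.2320 = -0.10 °C.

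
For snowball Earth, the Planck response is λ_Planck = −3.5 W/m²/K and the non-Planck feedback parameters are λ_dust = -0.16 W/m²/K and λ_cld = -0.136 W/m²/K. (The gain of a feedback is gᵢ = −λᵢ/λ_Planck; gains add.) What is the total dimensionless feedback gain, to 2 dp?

Convert to gains: g_dust = -0.16/3.5 = -0.04571; g_cld = -0.136/3.5 = -0.03886.
Total gain g = -0.08457.

-0.08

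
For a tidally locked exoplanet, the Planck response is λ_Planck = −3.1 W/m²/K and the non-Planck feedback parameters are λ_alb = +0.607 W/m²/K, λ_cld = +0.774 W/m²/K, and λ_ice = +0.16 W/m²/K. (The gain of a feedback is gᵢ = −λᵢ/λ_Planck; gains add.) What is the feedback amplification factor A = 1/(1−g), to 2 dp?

Convert to gains: g_alb = 0.607/3.1 = 0.1958; g_cld = 0.774/3.1 = 0.2497; g_ice = 0.16/3.1 = 0.05161.
Total gain g = 0.49711.
A = 1/(1 − 0.49711) = 1.99.

1.99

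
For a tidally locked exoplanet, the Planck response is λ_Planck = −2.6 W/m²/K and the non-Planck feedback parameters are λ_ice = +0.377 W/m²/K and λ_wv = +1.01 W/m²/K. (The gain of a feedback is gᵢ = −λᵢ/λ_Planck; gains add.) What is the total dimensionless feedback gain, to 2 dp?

Convert to gains: g_ice = 0.377/2.6 = 0.145; g_wv = 1.01/2.6 = 0.3885.
Total gain g = 0.5335.

0.53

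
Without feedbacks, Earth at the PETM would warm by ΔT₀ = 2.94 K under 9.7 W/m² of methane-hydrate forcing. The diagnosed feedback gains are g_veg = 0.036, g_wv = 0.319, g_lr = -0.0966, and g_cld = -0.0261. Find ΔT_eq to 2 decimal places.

Total gain g = 0.036 + 0.319 − 0.0966 − 0.0261 = 0.2323.
Amplification A = 1/(1 − 0.2323) = 1.303.
ΔT = 2.94 × 1.303 = 3.83 K.

3.83 K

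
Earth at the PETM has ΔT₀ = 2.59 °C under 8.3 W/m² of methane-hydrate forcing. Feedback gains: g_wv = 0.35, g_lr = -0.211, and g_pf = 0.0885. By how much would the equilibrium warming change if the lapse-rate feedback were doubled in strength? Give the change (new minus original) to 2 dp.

Original: g = 0.2275, ΔT = 2.59/(1−0.2275) = 3.3528 °C.
With doubled lapse-rate: g' = 0.0165, ΔT' = 2.59/(1−0.0165) = 2.6335 °C.
Change = 2.6335 − 3.3528 = -0.72 °C.

-0.72 °C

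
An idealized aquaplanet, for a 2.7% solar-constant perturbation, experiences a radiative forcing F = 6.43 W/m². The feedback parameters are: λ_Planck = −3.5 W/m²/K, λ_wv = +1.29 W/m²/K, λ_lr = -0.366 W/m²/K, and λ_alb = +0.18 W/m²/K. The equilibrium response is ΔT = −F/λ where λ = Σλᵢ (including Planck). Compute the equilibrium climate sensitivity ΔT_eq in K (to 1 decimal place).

Net feedback parameter λ = (−3.5) + (+1.29) + (-0.366) + (+0.18) = -2.396 W/m²/K.
ΔT = −F/λ = −6.43/(-2.396) = 2.7 K.

2.7 K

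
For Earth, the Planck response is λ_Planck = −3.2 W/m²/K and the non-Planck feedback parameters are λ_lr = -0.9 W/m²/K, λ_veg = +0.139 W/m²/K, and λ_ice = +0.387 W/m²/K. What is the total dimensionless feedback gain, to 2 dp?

Convert to gains: g_lr = -0.9/3.2 = -0.2812; g_veg = 0.139/3.2 = 0.04344; g_ice = 0.387/3.2 = 0.1209.
Total gain g = -0.11686.

-0.12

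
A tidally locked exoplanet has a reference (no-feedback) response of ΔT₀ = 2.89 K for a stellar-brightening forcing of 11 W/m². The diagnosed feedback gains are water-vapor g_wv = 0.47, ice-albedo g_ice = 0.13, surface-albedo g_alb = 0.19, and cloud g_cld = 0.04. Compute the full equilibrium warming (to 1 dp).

17.0 K

Total gain g = 0.47 + 0.13 + 0.19 + 0.04 = 0.83.
Amplification A = 1/(1 − 0.83) = 5.882.
ΔT = 2.89 × 5.882 = 17.0 K.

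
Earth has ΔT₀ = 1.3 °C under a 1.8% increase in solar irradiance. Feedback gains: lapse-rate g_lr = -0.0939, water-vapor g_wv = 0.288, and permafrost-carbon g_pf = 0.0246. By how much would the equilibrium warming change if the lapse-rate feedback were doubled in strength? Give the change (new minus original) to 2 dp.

Original: g = 0.2187, ΔT = 1.3/(1−0.2187) = 1.6639 °C.
With doubled lapse-rate: g' = 0.1248, ΔT' = 1.3/(1−0.1248) = 1.4854 °C.
Change = 1.4854 − 1.6639 = -0.18 °C.

-0.18 °C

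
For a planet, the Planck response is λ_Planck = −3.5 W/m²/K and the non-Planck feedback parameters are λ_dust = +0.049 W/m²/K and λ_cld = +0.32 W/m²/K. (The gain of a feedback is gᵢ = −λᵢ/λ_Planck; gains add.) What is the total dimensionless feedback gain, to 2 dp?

Convert to gains: g_dust = 0.049/3.5 = 0.014; g_cld = 0.32/3.5 = 0.09143.
Total gain g = 0.10543.

0.11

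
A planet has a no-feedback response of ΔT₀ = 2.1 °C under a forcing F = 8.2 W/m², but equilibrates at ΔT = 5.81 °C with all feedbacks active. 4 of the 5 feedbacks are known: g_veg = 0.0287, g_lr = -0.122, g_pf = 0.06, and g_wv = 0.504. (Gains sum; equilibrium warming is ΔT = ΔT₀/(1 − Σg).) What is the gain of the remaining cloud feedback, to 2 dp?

0.17

Amplification A = ΔT/ΔT₀ = 5.81/2.1 = 2.767.
Total gain g = 1 − 1/A = 1 − 1/2.767 = 0.6386.
Known gains sum to 0.0287 − 0.122 + 0.06 + 0.504 = 0.4707.
g_cld = 0.6386 − 0.4707 = 0.17.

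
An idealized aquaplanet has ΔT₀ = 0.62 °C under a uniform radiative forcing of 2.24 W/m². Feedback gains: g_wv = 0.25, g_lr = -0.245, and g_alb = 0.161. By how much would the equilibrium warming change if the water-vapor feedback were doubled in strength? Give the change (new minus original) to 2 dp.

Original: g = 0.166, ΔT = 0.62/(1−0.166) = 0.7434 °C.
With doubled water-vapor: g' = 0.416, ΔT' = 0.62/(1−0.416) = 1.0616 °C.
Change = 1.0616 − 0.7434 = 0.32 °C.

0.32 °C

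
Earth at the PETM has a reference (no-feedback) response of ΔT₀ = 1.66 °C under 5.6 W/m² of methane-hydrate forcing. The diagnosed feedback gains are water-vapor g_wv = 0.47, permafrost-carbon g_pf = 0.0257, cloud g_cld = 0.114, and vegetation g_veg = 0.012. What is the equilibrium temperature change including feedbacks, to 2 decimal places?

Total gain g = 0.47 + 0.0257 + 0.114 + 0.012 = 0.6217.
Amplification A = 1/(1 − 0.6217) = 2.643.
ΔT = 1.66 × 2.643 = 4.39 °C.

4.39 °C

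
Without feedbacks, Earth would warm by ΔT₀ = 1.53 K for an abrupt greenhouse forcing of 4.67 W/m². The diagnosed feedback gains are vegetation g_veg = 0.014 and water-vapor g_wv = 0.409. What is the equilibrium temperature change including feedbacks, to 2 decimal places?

Total gain g = 0.014 + 0.409 = 0.423.
Amplification A = 1/(1 − 0.423) = 1.733.
ΔT = 1.53 × 1.733 = 2.65 K.

2.65 K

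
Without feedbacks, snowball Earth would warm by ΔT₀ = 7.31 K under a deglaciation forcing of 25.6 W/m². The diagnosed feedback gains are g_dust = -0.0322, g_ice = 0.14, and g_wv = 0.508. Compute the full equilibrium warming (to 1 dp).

19.0 K

Total gain g = -0.0322 + 0.14 + 0.508 = 0.6158.
Amplification A = 1/(1 − 0.6158) = 2.603.
ΔT = 7.31 × 2.603 = 19.0 K.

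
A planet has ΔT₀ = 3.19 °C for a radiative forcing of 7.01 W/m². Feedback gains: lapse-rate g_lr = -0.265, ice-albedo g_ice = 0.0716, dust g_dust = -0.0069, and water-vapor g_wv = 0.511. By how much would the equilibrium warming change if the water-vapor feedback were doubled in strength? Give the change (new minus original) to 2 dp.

Original: g = 0.3107, ΔT = 3.19/(1−0.3107) = 4.6279 °C.
With doubled water-vapor: g' = 0.8217, ΔT' = 3.19/(1−0.8217) = 17.8912 °C.
Change = 17.8912 − 4.6279 = 13.26 °C.

13.26 °C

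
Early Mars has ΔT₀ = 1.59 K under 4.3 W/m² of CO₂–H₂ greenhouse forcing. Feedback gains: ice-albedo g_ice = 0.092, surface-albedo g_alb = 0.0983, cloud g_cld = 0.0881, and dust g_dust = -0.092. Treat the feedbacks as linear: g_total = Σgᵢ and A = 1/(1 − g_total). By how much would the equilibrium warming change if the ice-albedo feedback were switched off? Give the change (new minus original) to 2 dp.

Original: g = 0.1864, ΔT = 1.59/(1−0.1864) = 1.9543 K.
Without ice-albedo: g' = 0.0944, ΔT' = 1.59/(1−0.0944) = 1.7557 K.
Change = 1.7557 − 1.9543 = -0.20 K.

-0.20 K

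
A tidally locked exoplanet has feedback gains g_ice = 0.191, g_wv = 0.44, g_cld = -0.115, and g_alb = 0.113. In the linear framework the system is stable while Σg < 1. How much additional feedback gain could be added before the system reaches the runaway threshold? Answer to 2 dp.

0.37

Current total gain = 0.191 + 0.44 − 0.115 + 0.113 = 0.629.
Margin to runaway = 1 − 0.629 = 0.37.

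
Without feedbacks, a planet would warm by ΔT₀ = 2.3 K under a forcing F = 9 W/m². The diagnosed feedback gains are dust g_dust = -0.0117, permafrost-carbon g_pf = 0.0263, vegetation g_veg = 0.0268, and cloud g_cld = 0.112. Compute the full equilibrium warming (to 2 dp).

2.72 K

Total gain g = -0.0117 + 0.0263 + 0.0268 + 0.112 = 0.1534.
Amplification A = 1/(1 − 0.1534) = 1.181.
ΔT = 2.3 × 1.181 = 2.72 K.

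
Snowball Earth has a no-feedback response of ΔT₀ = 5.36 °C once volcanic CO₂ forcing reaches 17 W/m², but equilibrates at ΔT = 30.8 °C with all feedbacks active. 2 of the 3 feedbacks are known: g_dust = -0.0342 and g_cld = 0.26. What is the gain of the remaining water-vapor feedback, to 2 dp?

Amplification A = ΔT/ΔT₀ = 30.8/5.36 = 5.746.
Total gain g = 1 − 1/A = 1 − 1/5.746 = 0.826.
Known gains sum to -0.0342 + 0.26 = 0.2258.
g_wv = 0.826 − 0.2258 = 0.60.

0.60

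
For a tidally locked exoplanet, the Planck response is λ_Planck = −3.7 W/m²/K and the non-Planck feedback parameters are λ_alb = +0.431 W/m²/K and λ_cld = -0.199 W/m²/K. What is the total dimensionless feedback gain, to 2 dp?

0.06

Convert to gains: g_alb = 0.431/3.7 = 0.1165; g_cld = -0.199/3.7 = -0.05378.
Total gain g = 0.06272.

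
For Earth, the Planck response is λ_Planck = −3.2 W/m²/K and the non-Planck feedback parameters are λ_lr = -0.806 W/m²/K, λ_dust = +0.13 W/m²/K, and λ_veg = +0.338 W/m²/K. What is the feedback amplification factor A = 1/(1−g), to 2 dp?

Convert to gains: g_lr = -0.806/3.2 = -0.2519; g_dust = 0.13/3.2 = 0.04063; g_veg = 0.338/3.2 = 0.1056.
Total gain g = -0.10567.
A = 1/(1 + 0.10567) = 0.90.

0.90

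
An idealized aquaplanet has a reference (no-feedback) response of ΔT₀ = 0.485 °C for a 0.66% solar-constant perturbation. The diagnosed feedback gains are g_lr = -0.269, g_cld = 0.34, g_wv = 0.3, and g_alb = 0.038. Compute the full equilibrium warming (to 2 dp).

0.82 °C

Total gain g = -0.269 + 0.34 + 0.3 + 0.038 = 0.409.
Amplification A = 1/(1 − 0.409) = 1.692.
ΔT = 0.485 × 1.692 = 0.82 °C.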